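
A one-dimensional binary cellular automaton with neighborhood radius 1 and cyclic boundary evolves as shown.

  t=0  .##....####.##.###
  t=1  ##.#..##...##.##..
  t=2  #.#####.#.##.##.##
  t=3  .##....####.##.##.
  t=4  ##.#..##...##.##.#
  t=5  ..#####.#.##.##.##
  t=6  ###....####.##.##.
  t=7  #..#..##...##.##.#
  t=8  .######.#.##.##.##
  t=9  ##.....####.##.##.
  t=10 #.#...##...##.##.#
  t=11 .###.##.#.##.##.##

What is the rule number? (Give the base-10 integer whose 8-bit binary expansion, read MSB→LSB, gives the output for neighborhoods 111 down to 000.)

62

  ### -> .   bit 7 = 0  t=0,i=8
  ##. -> .   bit 6 = 0  t=0,i=2
  #.# -> #   bit 5 = 1  t=0,i=0
  #.. -> #   bit 4 = 1  t=0,i=3
  .## -> #   bit 3 = 1  t=0,i=1
  .#. -> #   bit 2 = 1  t=1,i=3
  ..# -> #   bit 1 = 1  t=0,i=6
  ... -> .   bit 0 = 0  t=0,i=4
  bits 00111110 = 62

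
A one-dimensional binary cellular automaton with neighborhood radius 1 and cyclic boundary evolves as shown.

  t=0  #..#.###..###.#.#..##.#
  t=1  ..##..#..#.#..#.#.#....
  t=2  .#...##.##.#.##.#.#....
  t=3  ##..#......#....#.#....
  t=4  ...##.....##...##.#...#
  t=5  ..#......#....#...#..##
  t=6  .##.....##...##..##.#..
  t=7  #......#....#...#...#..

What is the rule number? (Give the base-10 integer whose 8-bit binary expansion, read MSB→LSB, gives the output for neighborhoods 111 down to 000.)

134

  ###|#  b7=1 t=0,i=6
  ##.|.  b6=0 t=0,i=0
  #.#|.  b5=0 t=0,i=4
  #..|.  b4=0 t=0,i=1
  .##|.  b3=0 t=0,i=5
  .#.|#  b2=1 t=0,i=3
  ..#|#  b1=1 t=0,i=2
  ...|.  b0=0 t=1,i=0
  bits 10000110 = 134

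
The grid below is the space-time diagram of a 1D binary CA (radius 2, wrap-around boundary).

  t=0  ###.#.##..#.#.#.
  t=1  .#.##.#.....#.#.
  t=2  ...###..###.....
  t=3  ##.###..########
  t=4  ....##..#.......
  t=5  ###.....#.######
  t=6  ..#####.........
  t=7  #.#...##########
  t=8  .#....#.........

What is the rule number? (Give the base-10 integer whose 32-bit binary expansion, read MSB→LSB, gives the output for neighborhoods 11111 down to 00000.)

358703251

  #####|.  b31=0 t=3,i=10
  ####.|.  b30=0 t=3,i=0
  ###.#|.  b29=0 t=0,i=2
  ###..|#  b28=1 t=2,i=5
  ##.##|.  b27=0 t=3,i=2
  ##.#.|#  b26=1 t=0,i=3
  ##..#|.  b25=0 t=0,i=8
  ##...|#  b24=1 t=2,i=11
  #.###|.  b23=0 t=0,i=0
  #.##.|#  b22=1 t=0,i=6
  #.#.#|#  b21=1 t=0,i=4
  #.#..|.  b20=0 t=1,i=6
  #..##|.  b19=0 t=2,i=7
  #..#.|.  b18=0 t=0,i=9
  #...#|.  b17=0 t=7,i=4
  #....|#  b16=1 t=1,i=8
  .####|.  b15=0 t=3,i=9
  .###.|#  b14=1 t=0,i=1
  .##.#|#  b13=1 t=1,i=4
  .##..|.  b12=0 t=0,i=7
  .#.##|.  b11=0 t=0,i=5
  .#.#.|.  b10=0 t=0,i=11
  .#..#|.  b9=0 t=1,i=15
  .#...|.  b8=0 t=1,i=7
  ..###|#  b7=1 t=2,i=3
  ..##.|.  b6=0 t=4,i=4
  ..#.#|.  b5=0 t=0,i=10
  ..#..|#  b4=1 t=4,i=8
  ...##|.  b3=0 t=2,i=2
  ...#.|.  b2=0 t=1,i=11
  ....#|#  b1=1 t=1,i=10
  .....|#  b0=1 t=1,i=9
  bits 00010101011000010110000010010011 = 358703251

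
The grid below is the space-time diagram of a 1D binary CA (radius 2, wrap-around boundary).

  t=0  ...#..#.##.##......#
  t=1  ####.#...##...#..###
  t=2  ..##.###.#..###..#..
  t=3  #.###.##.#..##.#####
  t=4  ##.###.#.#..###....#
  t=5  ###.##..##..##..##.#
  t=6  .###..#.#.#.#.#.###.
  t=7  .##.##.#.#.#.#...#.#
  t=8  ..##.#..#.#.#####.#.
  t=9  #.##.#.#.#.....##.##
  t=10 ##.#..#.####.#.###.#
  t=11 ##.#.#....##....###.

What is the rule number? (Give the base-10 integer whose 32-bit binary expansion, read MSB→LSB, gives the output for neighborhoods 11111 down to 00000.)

1779918294

  nb #####: next=.  (t=1,i=0, bit31=0)
  nb ####.: next=#  (t=1,i=2, bit30=1)
  nb ###.#: next=#  (t=1,i=3, bit29=1)
  nb ###..: next=.  (t=2,i=14, bit28=0)
  nb ##.##: next=#  (t=0,i=10, bit27=1)
  nb ##.#.: next=.  (t=1,i=4, bit26=0)
  nb ##..#: next=#  (t=2,i=15, bit25=1)
  nb ##...: next=.  (t=0,i=13, bit24=0)
  nb #.###: next=.  (t=2,i=5, bit23=0)
  nb #.##.: next=.  (t=0,i=8, bit22=0)
  nb #.#.#: next=.  (t=4,i=7, bit21=0)
  nb #.#..: next=#  (t=1,i=5, bit20=1)
  nb #..##: next=.  (t=1,i=16, bit19=0)
  nb #..#.: next=#  (t=0,i=5, bit18=1)
  nb #...#: next=#  (t=0,i=1, bit17=1)
  nb #....: next=#  (t=0,i=14, bit16=1)
  nb .####: next=.  (t=1,i=18, bit15=0)
  nb .###.: next=#  (t=2,i=6, bit14=1)
  nb .##.#: next=#  (t=0,i=9, bit13=1)
  nb .##..: next=.  (t=0,i=12, bit12=0)
  nb .#.##: next=.  (t=0,i=7, bit11=0)
  nb .#.#.: next=#  (t=4,i=8, bit10=1)
  nb .#..#: next=.  (t=0,i=4, bit9=0)
  nb .#...: next=#  (t=0,i=0, bit8=1)
  nb ..###: next=#  (t=1,i=17, bit7=1)
  nb ..##.: next=#  (t=1,i=9, bit6=1)
  nb ..#.#: next=.  (t=0,i=6, bit5=0)
  nb ..#..: next=#  (t=0,i=3, bit4=1)
  nb ...##: next=.  (t=1,i=8, bit3=0)
  nb ...#.: next=#  (t=0,i=2, bit2=1)
  nb ....#: next=#  (t=0,i=17, bit1=1)
  nb .....: next=.  (t=0,i=15, bit0=0)
  bits 01101010000101110110010111010110 = 1779918294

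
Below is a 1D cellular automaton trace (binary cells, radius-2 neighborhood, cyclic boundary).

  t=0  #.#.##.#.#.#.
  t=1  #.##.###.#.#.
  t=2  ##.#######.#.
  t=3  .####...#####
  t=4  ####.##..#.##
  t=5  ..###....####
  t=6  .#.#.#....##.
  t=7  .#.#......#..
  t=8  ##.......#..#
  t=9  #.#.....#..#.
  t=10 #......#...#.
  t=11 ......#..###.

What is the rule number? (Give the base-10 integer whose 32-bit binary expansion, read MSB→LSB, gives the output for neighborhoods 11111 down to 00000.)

1839917156

  #####|.  b31=0 t=2,i=5
  ####.|#  b30=1 t=2,i=8
  ###.#|#  b29=1 t=1,i=7
  ###..|.  b28=0 t=3,i=4
  ##.##|#  b27=1 t=1,i=4
  ##.#.|#  b26=1 t=0,i=6
  ##..#|.  b25=0 t=4,i=7
  ##...|#  b24=1 t=3,i=5
  #.###|#  b23=1 t=1,i=5
  #.##.|.  b22=0 t=0,i=4
  #.#.#|#  b21=1 t=0,i=0
  #.#..|.  b20=0 t=6,i=5
  #..##|#  b19=1 t=5,i=1
  #..#.|.  b18=0 t=4,i=8
  #...#|#  b17=1 t=3,i=6
  #....|.  b16=0 t=5,i=6
  .####|#  b15=1 t=2,i=4
  .###.|#  b14=1 t=1,i=6
  .##.#|#  b13=1 t=0,i=5
  .##..|.  b12=0 t=4,i=6
  .#.##|#  b11=1 t=0,i=3
  .#.#.|.  b10=0 t=0,i=1
  .#..#|.  b9=0 t=8,i=10
  .#...|.  b8=0 t=6,i=6
  ..###|.  b7=0 t=3,i=8
  ..##.|#  b6=1 t=6,i=10
  ..#.#|#  b5=1 t=4,i=9
  ..#..|.  b4=0 t=7,i=10
  ...##|.  b3=0 t=3,i=7
  ...#.|#  b2=1 t=7,i=0
  ....#|.  b1=0 t=5,i=7
  .....|.  b0=0 t=7,i=6
  bits 01101101101010101110100001100100 = 1839917156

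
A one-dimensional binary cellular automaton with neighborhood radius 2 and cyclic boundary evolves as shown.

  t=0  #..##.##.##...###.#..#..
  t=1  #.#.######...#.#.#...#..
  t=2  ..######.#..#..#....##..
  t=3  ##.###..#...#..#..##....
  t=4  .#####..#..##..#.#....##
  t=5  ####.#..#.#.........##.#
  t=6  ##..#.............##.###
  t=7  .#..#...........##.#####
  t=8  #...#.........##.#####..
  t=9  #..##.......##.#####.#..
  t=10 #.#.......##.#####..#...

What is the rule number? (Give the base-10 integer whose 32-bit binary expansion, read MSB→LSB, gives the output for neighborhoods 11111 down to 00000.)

2632509470

  ##### -> #   bit 31 = 1  t=1,i=6
  ####. -> .   bit 30 = 0  t=1,i=8
  ###.# -> .   bit 29 = 0  t=0,i=16
  ###.. -> #   bit 28 = 1  t=1,i=9
  ##.## -> #   bit 27 = 1  t=0,i=5
  ##.#. -> #   bit 26 = 1  t=0,i=17
  ##..# -> .   bit 25 = 0  t=3,i=6
  ##... -> .   bit 24 = 0  t=0,i=11
  #.### -> #   bit 23 = 1  t=1,i=4
  #.##. -> #   bit 22 = 1  t=0,i=6
  #.#.# -> #   bit 21 = 1  t=1,i=2
  #.#.. -> .   bit 20 = 0  t=0,i=18
  #..## -> #   bit 19 = 1  t=0,i=2
  #..#. -> .   bit 18 = 0  t=0,i=20
  #...# -> .   bit 17 = 0  t=0,i=12
  #.... -> .   bit 16 = 0  t=2,i=17
  .#### -> #   bit 15 = 1  t=1,i=5
  .###. -> #   bit 14 = 1  t=0,i=15
  .##.# -> #   bit 13 = 1  t=0,i=4
  .##.. -> .   bit 12 = 0  t=0,i=10
  .#.## -> #   bit 11 = 1  t=1,i=3
  .#.#. -> .   bit 10 = 0  t=1,i=1
  .#..# -> .   bit 9 = 0  t=0,i=1
  .#... -> .   bit 8 = 0  t=1,i=18
  ..### -> .   bit 7 = 0  t=0,i=14
  ..##. -> .   bit 6 = 0  t=0,i=3
  ..#.# -> .   bit 5 = 0  t=1,i=0
  ..#.. -> #   bit 4 = 1  t=0,i=0
  ...## -> #   bit 3 = 1  t=0,i=13
  ...#. -> #   bit 2 = 1  t=1,i=12
  ....# -> #   bit 1 = 1  t=2,i=0
  ..... -> .   bit 0 = 0  t=5,i=13
  bits 10011100111010001110100000011110 = 2632509470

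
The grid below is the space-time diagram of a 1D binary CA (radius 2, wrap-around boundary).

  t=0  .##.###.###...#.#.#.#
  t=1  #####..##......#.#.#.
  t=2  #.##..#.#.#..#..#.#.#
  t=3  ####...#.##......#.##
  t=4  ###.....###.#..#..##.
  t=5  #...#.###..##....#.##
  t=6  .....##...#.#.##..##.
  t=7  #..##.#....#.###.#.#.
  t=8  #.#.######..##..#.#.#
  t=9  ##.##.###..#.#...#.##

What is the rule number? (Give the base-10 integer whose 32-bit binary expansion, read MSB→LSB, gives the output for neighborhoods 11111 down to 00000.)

  #####|#  b31=1 t=1,i=2
  ####.|#  b30=1 t=1,i=3
  ###.#|.  b29=0 t=0,i=6
  ###..|.  b28=0 t=0,i=10
  ##.##|#  b27=1 t=0,i=3
  ##.#.|#  b26=1 t=4,i=11
  ##..#|.  b25=0 t=1,i=5
  ##...|.  b24=0 t=0,i=11
  #.###|#  b23=1 t=0,i=4
  #.##.|#  b22=1 t=0,i=1
  #.#.#|.  b21=0 t=0,i=16
  #.#..|#  b20=1 t=2,i=10
  #..##|#  b19=1 t=1,i=6
  #..#.|.  b18=0 t=2,i=5
  #...#|.  b17=0 t=0,i=12
  #....|#  b16=1 t=1,i=10
  .####|.  b15=0 t=1,i=1
  .###.|.  b14=0 t=0,i=5
  .##.#|#  b13=1 t=0,i=2
  .##..|#  b12=1 t=1,i=8
  .#.##|#  b11=1 t=0,i=0
  .#.#.|#  b10=1 t=0,i=15
  .#..#|.  b9=0 t=2,i=11
  .#...|#  b8=1 t=7,i=7
  ..###|#  b7=1 t=4,i=8
  ..##.|.  b6=0 t=1,i=7
  ..#.#|.  b5=0 t=0,i=14
  ..#..|.  b4=0 t=2,i=13
  ...##|#  b3=1 t=4,i=7
  ...#.|.  b2=0 t=0,i=13
  ....#|#  b1=1 t=1,i=13
  .....|.  b0=0 t=1,i=11
  bits 11001100110110010011110110001010 = 3436789130

3436789130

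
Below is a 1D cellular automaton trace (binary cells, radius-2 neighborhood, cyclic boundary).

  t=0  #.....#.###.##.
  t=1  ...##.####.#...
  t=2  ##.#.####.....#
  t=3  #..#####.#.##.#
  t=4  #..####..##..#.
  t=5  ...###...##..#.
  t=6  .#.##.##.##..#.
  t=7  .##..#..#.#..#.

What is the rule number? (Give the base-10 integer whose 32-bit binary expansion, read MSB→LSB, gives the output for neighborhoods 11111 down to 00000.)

  nb #####: next=#  (t=3,i=5, bit31=1)
  nb ####.: next=#  (t=1,i=8, bit30=1)
  nb ###.#: next=.  (t=0,i=10, bit29=0)
  nb ###..: next=.  (t=2,i=8, bit28=0)
  nb ##.##: next=#  (t=0,i=11, bit27=1)
  nb ##.#.: next=.  (t=0,i=14, bit26=0)
  nb ##..#: next=.  (t=3,i=1, bit25=0)
  nb ##...: next=#  (t=2,i=9, bit24=1)
  nb #.###: next=#  (t=0,i=8, bit23=1)
  nb #.##.: next=.  (t=0,i=12, bit22=0)
  nb #.#.#: next=#  (t=2,i=3, bit21=1)
  nb #.#..: next=.  (t=0,i=0, bit20=0)
  nb #..##: next=.  (t=3,i=2, bit19=0)
  nb #..#.: next=.  (t=4,i=12, bit18=0)
  nb #...#: next=#  (t=5,i=7, bit17=1)
  nb #....: next=.  (t=0,i=2, bit16=0)
  nb .####: next=#  (t=1,i=7, bit15=1)
  nb .###.: next=#  (t=0,i=9, bit14=1)
  nb .##.#: next=.  (t=0,i=13, bit13=0)
  nb .##..: next=#  (t=3,i=0, bit12=1)
  nb .#.##: next=#  (t=0,i=7, bit11=1)
  nb .#.#.: next=.  (t=4,i=14, bit10=0)
  nb .#..#: next=.  (t=4,i=1, bit9=0)
  nb .#...: next=.  (t=0,i=1, bit8=0)
  nb ..###: next=#  (t=2,i=14, bit7=1)
  nb ..##.: next=#  (t=1,i=3, bit6=1)
  nb ..#.#: next=#  (t=0,i=6, bit5=1)
  nb ..#..: next=#  (t=5,i=13, bit4=1)
  nb ...##: next=.  (t=1,i=2, bit3=0)
  nb ...#.: next=.  (t=0,i=5, bit2=0)
  nb ....#: next=#  (t=0,i=4, bit1=1)
  nb .....: next=#  (t=0,i=3, bit0=1)
  bits 11001001101000101101100011110011 = 3382892787

3382892787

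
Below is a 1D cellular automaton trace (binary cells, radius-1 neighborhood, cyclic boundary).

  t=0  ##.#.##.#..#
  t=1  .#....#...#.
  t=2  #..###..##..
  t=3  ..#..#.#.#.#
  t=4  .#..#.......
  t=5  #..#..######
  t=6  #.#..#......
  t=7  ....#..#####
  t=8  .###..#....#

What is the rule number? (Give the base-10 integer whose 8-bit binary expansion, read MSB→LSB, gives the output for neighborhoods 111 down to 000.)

  nb ###: next=.  (t=0,i=0, bit7=0)
  nb ##.: next=#  (t=0,i=1, bit6=1)
  nb #.#: next=.  (t=0,i=2, bit5=0)
  nb #..: next=.  (t=0,i=9, bit4=0)
  nb .##: next=.  (t=0,i=5, bit3=0)
  nb .#.: next=.  (t=0,i=3, bit2=0)
  nb ..#: next=#  (t=0,i=10, bit1=1)
  nb ...: next=#  (t=1,i=3, bit0=1)
  bits 01000011 = 67

67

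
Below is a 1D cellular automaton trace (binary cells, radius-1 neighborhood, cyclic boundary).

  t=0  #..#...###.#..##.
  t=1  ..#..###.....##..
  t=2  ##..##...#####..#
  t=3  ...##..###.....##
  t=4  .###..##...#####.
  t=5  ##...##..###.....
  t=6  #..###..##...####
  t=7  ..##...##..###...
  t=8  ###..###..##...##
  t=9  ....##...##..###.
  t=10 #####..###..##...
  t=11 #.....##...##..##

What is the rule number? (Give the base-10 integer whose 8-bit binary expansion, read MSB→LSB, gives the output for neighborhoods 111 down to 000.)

11

  nb ###: next=.  (t=0,i=8, bit7=0)
  nb ##.: next=.  (t=0,i=9, bit6=0)
  nb #.#: next=.  (t=0,i=10, bit5=0)
  nb #..: next=.  (t=0,i=1, bit4=0)
  nb .##: next=#  (t=0,i=7, bit3=1)
  nb .#.: next=.  (t=0,i=0, bit2=0)
  nb ..#: next=#  (t=0,i=2, bit1=1)
  nb ...: next=#  (t=0,i=5, bit0=1)
  bits 00001011 = 11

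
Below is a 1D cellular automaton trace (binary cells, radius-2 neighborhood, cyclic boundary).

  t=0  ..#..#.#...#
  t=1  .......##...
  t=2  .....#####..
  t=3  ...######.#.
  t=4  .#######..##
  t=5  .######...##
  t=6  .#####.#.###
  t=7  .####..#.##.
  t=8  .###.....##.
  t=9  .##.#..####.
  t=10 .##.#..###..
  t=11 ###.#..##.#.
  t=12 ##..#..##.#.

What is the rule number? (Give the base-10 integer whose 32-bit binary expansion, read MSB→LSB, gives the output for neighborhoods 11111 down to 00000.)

  [31] ##### => #  t=2,i=7
  [30] ####. => #  t=2,i=8
  [29] ###.# => .  t=3,i=8
  [28] ###.. => .  t=2,i=9
  [27] ##.## => .  t=4,i=0
  [26] ##.#. => .  t=3,i=9
  [25] ##..# => .  t=4,i=8
  [24] ##... => #  t=1,i=9
  [23] #.### => #  t=4,i=1
  [22] #.##. => #  t=7,i=9
  [21] #.#.# => #  t=6,i=7
  [20] #.#.. => #  t=0,i=7
  [19] #..## => .  t=4,i=9
  [18] #..#. => .  t=0,i=1
  [17] #...# => .  t=0,i=9
  [16] #.... => .  t=1,i=10
  [15] .#### => #  t=2,i=6
  [14] .###. => #  t=6,i=10
  [13] .##.# => #  t=4,i=11
  [12] .##.. => #  t=1,i=8
  [11] .#.## => .  t=6,i=8
  [10] .#.#. => .  t=0,i=6
  [9] .#..# => .  t=0,i=0
  [8] .#... => #  t=0,i=8
  [7] ..### => #  t=2,i=5
  [6] ..##. => #  t=1,i=7
  [5] ..#.# => .  t=0,i=5
  [4] ..#.. => .  t=0,i=2
  [3] ...## => #  t=1,i=6
  [2] ...#. => .  t=0,i=10
  [1] ....# => #  t=1,i=5
  [0] ..... => .  t=1,i=0
  bits 11000001111100001111000111001010 = 3253793226

3253793226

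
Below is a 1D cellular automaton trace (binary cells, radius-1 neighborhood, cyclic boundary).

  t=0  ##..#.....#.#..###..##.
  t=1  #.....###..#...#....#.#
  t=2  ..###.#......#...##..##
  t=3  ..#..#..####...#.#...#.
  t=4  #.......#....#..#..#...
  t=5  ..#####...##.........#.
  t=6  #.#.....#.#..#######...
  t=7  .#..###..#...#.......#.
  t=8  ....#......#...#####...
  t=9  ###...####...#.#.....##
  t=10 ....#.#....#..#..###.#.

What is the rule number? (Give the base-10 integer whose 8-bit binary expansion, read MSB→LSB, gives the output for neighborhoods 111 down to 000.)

41

  ###|.  b7=0 t=0,i=16
  ##.|.  b6=0 t=0,i=1
  #.#|#  b5=1 t=0,i=11
  #..|.  b4=0 t=0,i=2
  .##|#  b3=1 t=0,i=0
  .#.|.  b2=0 t=0,i=4
  ..#|.  b1=0 t=0,i=3
  ...|#  b0=1 t=0,i=6
  bits 00101001 = 41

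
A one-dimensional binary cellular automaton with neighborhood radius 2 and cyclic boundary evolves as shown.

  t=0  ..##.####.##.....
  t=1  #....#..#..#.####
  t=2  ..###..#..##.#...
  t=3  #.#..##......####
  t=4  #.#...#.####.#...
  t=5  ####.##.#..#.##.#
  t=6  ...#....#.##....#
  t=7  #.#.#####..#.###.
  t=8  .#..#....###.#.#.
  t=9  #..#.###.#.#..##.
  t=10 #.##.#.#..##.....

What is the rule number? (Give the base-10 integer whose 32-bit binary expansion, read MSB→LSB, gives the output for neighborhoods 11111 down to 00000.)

580195751

  #####|.  b31=0 t=1,i=15
  ####.|.  b30=0 t=0,i=7
  ###.#|#  b29=1 t=0,i=8
  ###..|.  b28=0 t=1,i=0
  ##.##|.  b27=0 t=0,i=4
  ##.#.|.  b26=0 t=2,i=12
  ##..#|#  b25=1 t=2,i=5
  ##...|.  b24=0 t=0,i=12
  #.###|#  b23=1 t=0,i=5
  #.##.|.  b22=0 t=0,i=10
  #.#.#|.  b21=0 t=7,i=0
  #.#..|#  b20=1 t=2,i=13
  #..##|.  b19=0 t=2,i=9
  #..#.|#  b18=1 t=1,i=7
  #...#|.  b17=0 t=4,i=4
  #....|#  b16=1 t=0,i=13
  .####|.  b15=0 t=0,i=6
  .###.|.  b14=0 t=2,i=3
  .##.#|.  b13=0 t=0,i=3
  .##..|#  b12=1 t=0,i=11
  .#.##|.  b11=0 t=1,i=12
  .#.#.|#  b10=1 t=4,i=1
  .#..#|.  b9=0 t=1,i=6
  .#...|#  b8=1 t=2,i=14
  ..###|#  b7=1 t=2,i=2
  ..##.|.  b6=0 t=0,i=2
  ..#.#|#  b5=1 t=1,i=11
  ..#..|.  b4=0 t=1,i=5
  ...##|.  b3=0 t=0,i=1
  ...#.|#  b2=1 t=1,i=4
  ....#|#  b1=1 t=0,i=0
  .....|#  b0=1 t=0,i=14
  bits 00100010100101010001010110100111 = 580195751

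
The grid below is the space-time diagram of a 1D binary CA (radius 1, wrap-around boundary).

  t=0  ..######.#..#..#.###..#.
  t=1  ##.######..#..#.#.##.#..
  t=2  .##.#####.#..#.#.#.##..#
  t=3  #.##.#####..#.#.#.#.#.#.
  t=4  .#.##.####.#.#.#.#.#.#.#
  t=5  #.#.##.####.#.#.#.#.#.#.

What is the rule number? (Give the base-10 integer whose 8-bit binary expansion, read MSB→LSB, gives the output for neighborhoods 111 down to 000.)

227

  ###|#  b7=1 t=0,i=3
  ##.|#  b6=1 t=0,i=7
  #.#|#  b5=1 t=0,i=8
  #..|.  b4=0 t=0,i=10
  .##|.  b3=0 t=0,i=2
  .#.|.  b2=0 t=0,i=9
  ..#|#  b1=1 t=0,i=1
  ...|#  b0=1 t=0,i=0
  bits 11100011 = 227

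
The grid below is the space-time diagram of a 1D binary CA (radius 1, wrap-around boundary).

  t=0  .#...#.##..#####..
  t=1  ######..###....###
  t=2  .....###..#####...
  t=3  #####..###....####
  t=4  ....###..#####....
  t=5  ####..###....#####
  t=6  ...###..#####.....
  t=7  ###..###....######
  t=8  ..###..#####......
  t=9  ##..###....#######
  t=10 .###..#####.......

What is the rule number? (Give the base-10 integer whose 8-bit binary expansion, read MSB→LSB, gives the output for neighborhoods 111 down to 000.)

87

  nb ###: next=.  (t=0,i=12, bit7=0)
  nb ##.: next=#  (t=0,i=8, bit6=1)
  nb #.#: next=.  (t=0,i=6, bit5=0)
  nb #..: next=#  (t=0,i=2, bit4=1)
  nb .##: next=.  (t=0,i=7, bit3=0)
  nb .#.: next=#  (t=0,i=1, bit2=1)
  nb ..#: next=#  (t=0,i=0, bit1=1)
  nb ...: next=#  (t=0,i=3, bit0=1)
  bits 01010111 = 87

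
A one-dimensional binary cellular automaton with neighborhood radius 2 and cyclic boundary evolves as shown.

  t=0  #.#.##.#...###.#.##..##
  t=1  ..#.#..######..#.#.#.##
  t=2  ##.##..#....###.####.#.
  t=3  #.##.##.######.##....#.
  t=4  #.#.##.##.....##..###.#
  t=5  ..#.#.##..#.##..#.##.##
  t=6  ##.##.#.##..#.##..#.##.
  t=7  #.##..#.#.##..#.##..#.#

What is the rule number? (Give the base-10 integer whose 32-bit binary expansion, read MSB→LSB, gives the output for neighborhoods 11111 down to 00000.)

  ##### -> .   bit 31 = 0  t=1,i=9
  ####. -> .   bit 30 = 0  t=1,i=11
  ###.# -> .   bit 29 = 0  t=0,i=0
  ###.. -> #   bit 28 = 1  t=1,i=12
  ##.## -> #   bit 27 = 1  t=2,i=2
  ##.#. -> .   bit 26 = 0  t=0,i=1
  ##..# -> #   bit 25 = 1  t=0,i=19
  ##... -> .   bit 24 = 0  t=3,i=17
  #.### -> #   bit 23 = 1  t=2,i=16
  #.##. -> #   bit 22 = 1  t=0,i=4
  #.#.# -> #   bit 21 = 1  t=0,i=2
  #.#.. -> #   bit 20 = 1  t=0,i=7
  #..## -> .   bit 19 = 0  t=0,i=20
  #..#. -> #   bit 18 = 1  t=1,i=1
  #...# -> #   bit 17 = 1  t=0,i=9
  #.... -> #   bit 16 = 1  t=2,i=9
  .#### -> .   bit 15 = 0  t=1,i=8
  .###. -> #   bit 14 = 1  t=0,i=12
  .##.# -> .   bit 13 = 0  t=0,i=5
  .##.. -> .   bit 12 = 0  t=0,i=18
  .#.## -> .   bit 11 = 0  t=0,i=3
  .#.#. -> #   bit 10 = 1  t=1,i=3
  .#..# -> .   bit 9 = 0  t=1,i=5
  .#... -> #   bit 8 = 1  t=0,i=8
  ..### -> #   bit 7 = 1  t=0,i=11
  ..##. -> .   bit 6 = 0  t=4,i=14
  ..#.# -> .   bit 5 = 0  t=1,i=2
  ..#.. -> .   bit 4 = 0  t=2,i=7
  ...## -> #   bit 3 = 1  t=0,i=10
  ...#. -> #   bit 2 = 1  t=3,i=20
  ....# -> #   bit 1 = 1  t=2,i=10
  ..... -> .   bit 0 = 0  t=4,i=11
  bits 00011010111101110100010110001110 = 452412814

452412814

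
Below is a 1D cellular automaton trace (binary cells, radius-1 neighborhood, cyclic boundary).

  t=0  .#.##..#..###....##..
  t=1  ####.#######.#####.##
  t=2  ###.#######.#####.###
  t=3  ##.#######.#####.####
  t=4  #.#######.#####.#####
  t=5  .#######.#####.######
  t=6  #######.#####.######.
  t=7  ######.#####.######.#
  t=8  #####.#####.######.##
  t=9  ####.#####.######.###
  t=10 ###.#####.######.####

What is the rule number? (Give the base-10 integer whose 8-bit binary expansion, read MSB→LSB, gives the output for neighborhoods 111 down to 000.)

191

  ###|#  b7=1 t=0,i=11
  ##.|.  b6=0 t=0,i=4
  #.#|#  b5=1 t=0,i=2
  #..|#  b4=1 t=0,i=5
  .##|#  b3=1 t=0,i=3
  .#.|#  b2=1 t=0,i=1
  ..#|#  b1=1 t=0,i=0
  ...|#  b0=1 t=0,i=14
  bits 10111111 = 191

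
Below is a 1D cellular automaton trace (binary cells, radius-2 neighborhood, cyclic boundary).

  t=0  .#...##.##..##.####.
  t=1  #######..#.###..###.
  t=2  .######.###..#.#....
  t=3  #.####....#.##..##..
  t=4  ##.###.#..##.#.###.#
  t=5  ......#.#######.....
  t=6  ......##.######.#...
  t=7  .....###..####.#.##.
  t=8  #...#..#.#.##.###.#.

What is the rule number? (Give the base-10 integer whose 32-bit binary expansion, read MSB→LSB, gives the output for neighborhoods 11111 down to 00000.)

  [31] ##### => #  t=1,i=2
  [30] ####. => #  t=0,i=17
  [29] ###.# => .  t=1,i=18
  [28] ###.. => #  t=0,i=18
  [27] ##.## => .  t=0,i=7
  [26] ##.#. => #  t=4,i=6
  [25] ##..# => .  t=0,i=10
  [24] ##... => .  t=3,i=6
  [23] #.### => .  t=0,i=15
  [22] #.##. => .  t=0,i=8
  [21] #.#.# => #  t=4,i=13
  [20] #.#.. => .  t=2,i=15
  [19] #..## => #  t=0,i=11
  [18] #..#. => #  t=0,i=0
  [17] #...# => #  t=0,i=3
  [16] #.... => #  t=2,i=17
  [15] .#### => #  t=0,i=16
  [14] .###. => .  t=1,i=12
  [13] .##.# => #  t=0,i=6
  [12] .##.. => #  t=0,i=9
  [11] .#.## => #  t=1,i=10
  [10] .#.#. => .  t=2,i=14
  [9] .#..# => #  t=4,i=8
  [8] .#... => #  t=0,i=2
  [7] ..### => .  t=1,i=16
  [6] ..##. => #  t=0,i=5
  [5] ..#.# => #  t=1,i=9
  [4] ..#.. => #  t=0,i=1
  [3] ...## => #  t=0,i=4
  [2] ...#. => .  t=3,i=9
  [1] ....# => .  t=2,i=19
  [0] ..... => .  t=2,i=18
  bits 11010100001011111011101101111000 = 3559897976

3559897976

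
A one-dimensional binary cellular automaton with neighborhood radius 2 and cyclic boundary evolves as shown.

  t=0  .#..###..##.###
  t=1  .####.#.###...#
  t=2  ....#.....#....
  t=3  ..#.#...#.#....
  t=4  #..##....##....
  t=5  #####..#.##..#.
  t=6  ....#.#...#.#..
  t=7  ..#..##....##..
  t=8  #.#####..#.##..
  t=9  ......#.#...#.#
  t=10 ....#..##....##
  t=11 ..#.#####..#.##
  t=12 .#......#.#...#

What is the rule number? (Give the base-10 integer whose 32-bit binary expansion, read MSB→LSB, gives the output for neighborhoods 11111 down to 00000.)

  ##### -> .   bit 31 = 0  t=5,i=2
  ####. -> .   bit 30 = 0  t=1,i=3
  ###.# -> #   bit 29 = 1  t=0,i=14
  ###.. -> #   bit 28 = 1  t=0,i=6
  ##.## -> .   bit 27 = 0  t=0,i=11
  ##.#. -> .   bit 26 = 0  t=0,i=0
  ##..# -> .   bit 25 = 0  t=0,i=7
  ##... -> .   bit 24 = 0  t=1,i=11
  #.### -> .   bit 23 = 0  t=0,i=12
  #.##. -> .   bit 22 = 0  t=5,i=9
  #.#.# -> .   bit 21 = 0  t=1,i=6
  #.#.. -> #   bit 20 = 1  t=0,i=1
  #..## -> #   bit 19 = 1  t=0,i=3
  #..#. -> #   bit 18 = 1  t=5,i=6
  #...# -> .   bit 17 = 0  t=1,i=12
  #.... -> .   bit 16 = 0  t=2,i=6
  .#### -> .   bit 15 = 0  t=1,i=2
  .###. -> .   bit 14 = 0  t=0,i=5
  .##.# -> #   bit 13 = 1  t=0,i=10
  .##.. -> #   bit 12 = 1  t=4,i=4
  .#.## -> .   bit 11 = 0  t=1,i=0
  .#.#. -> #   bit 10 = 1  t=3,i=3
  .#..# -> #   bit 9 = 1  t=0,i=2
  .#... -> .   bit 8 = 0  t=2,i=5
  ..### -> #   bit 7 = 1  t=0,i=4
  ..##. -> #   bit 6 = 1  t=0,i=9
  ..#.# -> .   bit 5 = 0  t=1,i=14
  ..#.. -> #   bit 4 = 1  t=2,i=4
  ...## -> .   bit 3 = 0  t=4,i=8
  ...#. -> .   bit 2 = 0  t=1,i=13
  ....# -> #   bit 1 = 1  t=2,i=2
  ..... -> .   bit 0 = 0  t=2,i=0
  bits 00110000000111000011011011010010 = 807155410

807155410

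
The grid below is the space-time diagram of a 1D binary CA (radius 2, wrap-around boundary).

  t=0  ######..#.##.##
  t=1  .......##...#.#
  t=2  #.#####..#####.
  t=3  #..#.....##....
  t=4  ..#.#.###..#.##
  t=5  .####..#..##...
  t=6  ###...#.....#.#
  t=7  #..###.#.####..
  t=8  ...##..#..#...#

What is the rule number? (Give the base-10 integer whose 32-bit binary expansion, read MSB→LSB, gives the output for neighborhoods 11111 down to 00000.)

153535919

  ##### -> .   bit 31 = 0  t=0,i=0
  ####. -> .   bit 30 = 0  t=0,i=4
  ###.# -> .   bit 29 = 0  t=2,i=13
  ###.. -> .   bit 28 = 0  t=0,i=5
  ##.## -> #   bit 27 = 1  t=0,i=12
  ##.#. -> .   bit 26 = 0  t=2,i=14
  ##..# -> .   bit 25 = 0  t=0,i=6
  ##... -> #   bit 24 = 1  t=1,i=9
  #.### -> .   bit 23 = 0  t=0,i=13
  #.##. -> .   bit 22 = 0  t=0,i=10
  #.#.# -> #   bit 21 = 1  t=2,i=0
  #.#.. -> .   bit 20 = 0  t=1,i=14
  #..## -> .   bit 19 = 0  t=2,i=8
  #..#. -> #   bit 18 = 1  t=0,i=7
  #...# -> #   bit 17 = 1  t=1,i=10
  #.... -> .   bit 16 = 0  t=1,i=1
  .#### -> #   bit 15 = 1  t=0,i=14
  .###. -> #   bit 14 = 1  t=4,i=7
  .##.# -> .   bit 13 = 0  t=0,i=11
  .##.. -> .   bit 12 = 0  t=1,i=8
  .#.## -> .   bit 11 = 0  t=0,i=9
  .#.#. -> #   bit 10 = 1  t=1,i=13
  .#..# -> .   bit 9 = 0  t=3,i=1
  .#... -> #   bit 8 = 1  t=1,i=0
  ..### -> #   bit 7 = 1  t=2,i=9
  ..##. -> .   bit 6 = 0  t=1,i=7
  ..#.# -> #   bit 5 = 1  t=0,i=8
  ..#.. -> .   bit 4 = 0  t=3,i=0
  ...## -> #   bit 3 = 1  t=1,i=6
  ...#. -> #   bit 2 = 1  t=1,i=11
  ....# -> #   bit 1 = 1  t=1,i=5
  ..... -> #   bit 0 = 1  t=1,i=2
  bits 00001001001001101100010110101111 = 153535919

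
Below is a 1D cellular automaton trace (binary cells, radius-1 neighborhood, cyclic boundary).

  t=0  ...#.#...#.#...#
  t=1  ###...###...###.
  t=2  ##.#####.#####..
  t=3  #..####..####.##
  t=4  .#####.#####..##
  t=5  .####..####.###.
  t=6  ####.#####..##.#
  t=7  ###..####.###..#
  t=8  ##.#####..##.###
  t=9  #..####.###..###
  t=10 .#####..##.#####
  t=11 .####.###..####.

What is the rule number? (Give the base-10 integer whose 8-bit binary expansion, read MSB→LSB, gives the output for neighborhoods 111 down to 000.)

155

  nb ###: next=#  (t=1,i=1, bit7=1)
  nb ##.: next=.  (t=1,i=2, bit6=0)
  nb #.#: next=.  (t=0,i=4, bit5=0)
  nb #..: next=#  (t=0,i=0, bit4=1)
  nb .##: next=#  (t=1,i=0, bit3=1)
  nb .#.: next=.  (t=0,i=3, bit2=0)
  nb ..#: next=#  (t=0,i=2, bit1=1)
  nb ...: next=#  (t=0,i=1, bit0=1)
  bits 10011011 = 155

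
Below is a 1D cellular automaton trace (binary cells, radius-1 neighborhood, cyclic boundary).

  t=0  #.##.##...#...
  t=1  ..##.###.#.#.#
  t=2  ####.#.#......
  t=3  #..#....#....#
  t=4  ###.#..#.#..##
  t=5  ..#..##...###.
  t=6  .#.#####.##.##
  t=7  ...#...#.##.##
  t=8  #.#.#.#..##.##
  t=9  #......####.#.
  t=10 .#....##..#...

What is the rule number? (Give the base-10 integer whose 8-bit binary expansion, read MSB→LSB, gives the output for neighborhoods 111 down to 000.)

90

  ###|.  b7=0 t=1,i=6
  ##.|#  b6=1 t=0,i=3
  #.#|.  b5=0 t=0,i=1
  #..|#  b4=1 t=0,i=7
  .##|#  b3=1 t=0,i=2
  .#.|.  b2=0 t=0,i=0
  ..#|#  b1=1 t=0,i=9
  ...|.  b0=0 t=0,i=8
  bits 01011010 = 90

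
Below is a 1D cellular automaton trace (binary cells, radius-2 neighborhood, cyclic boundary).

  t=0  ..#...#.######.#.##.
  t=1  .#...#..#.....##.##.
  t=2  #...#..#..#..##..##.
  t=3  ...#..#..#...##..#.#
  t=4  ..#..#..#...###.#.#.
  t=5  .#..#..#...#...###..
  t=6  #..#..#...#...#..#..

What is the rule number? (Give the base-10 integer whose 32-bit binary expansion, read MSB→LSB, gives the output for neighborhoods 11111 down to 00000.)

350557260

  [31] ##### => .  t=0,i=10
  [30] ####. => .  t=0,i=12
  [29] ###.# => .  t=0,i=13
  [28] ###.. => #  t=5,i=17
  [27] ##.## => .  t=1,i=16
  [26] ##.#. => #  t=0,i=14
  [25] ##..# => .  t=1,i=19
  [24] ##... => .  t=0,i=19
  [23] #.### => #  t=0,i=8
  [22] #.##. => #  t=0,i=17
  [21] #.#.# => #  t=0,i=15
  [20] #.#.. => .  t=2,i=0
  [19] #..## => .  t=2,i=12
  [18] #..#. => #  t=1,i=0
  [17] #...# => .  t=0,i=0
  [16] #.... => #  t=1,i=10
  [15] .#### => .  t=0,i=9
  [14] .###. => .  t=4,i=13
  [13] .##.# => .  t=1,i=15
  [12] .##.. => #  t=0,i=18
  [11] .#.## => .  t=0,i=7
  [10] .#.#. => #  t=3,i=18
  [9] .#..# => .  t=1,i=6
  [8] .#... => .  t=0,i=3
  [7] ..### => .  t=4,i=12
  [6] ..##. => #  t=1,i=14
  [5] ..#.# => .  t=0,i=6
  [4] ..#.. => .  t=0,i=2
  [3] ...## => #  t=1,i=13
  [2] ...#. => #  t=0,i=1
  [1] ....# => .  t=1,i=12
  [0] ..... => .  t=1,i=11
  bits 00010100111001010001010001001100 = 350557260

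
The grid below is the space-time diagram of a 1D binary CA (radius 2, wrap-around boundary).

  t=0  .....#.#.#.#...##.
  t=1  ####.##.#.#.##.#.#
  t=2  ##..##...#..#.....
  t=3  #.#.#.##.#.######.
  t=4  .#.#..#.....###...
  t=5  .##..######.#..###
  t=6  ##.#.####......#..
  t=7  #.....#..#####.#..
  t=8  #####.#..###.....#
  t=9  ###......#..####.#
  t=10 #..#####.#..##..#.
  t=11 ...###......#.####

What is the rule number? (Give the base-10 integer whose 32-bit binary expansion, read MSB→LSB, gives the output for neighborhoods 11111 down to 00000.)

2336720371

  nb #####: next=#  (t=1,i=1, bit31=1)
  nb ####.: next=.  (t=1,i=2, bit30=0)
  nb ###.#: next=.  (t=1,i=3, bit29=0)
  nb ###..: next=.  (t=4,i=14, bit28=0)
  nb ##.##: next=#  (t=1,i=4, bit27=1)
  nb ##.#.: next=.  (t=1,i=7, bit26=0)
  nb ##..#: next=#  (t=2,i=2, bit25=1)
  nb ##...: next=#  (t=0,i=17, bit24=1)
  nb #.###: next=.  (t=1,i=17, bit23=0)
  nb #.##.: next=#  (t=1,i=5, bit22=1)
  nb #.#.#: next=.  (t=0,i=7, bit21=0)
  nb #.#..: next=.  (t=0,i=11, bit20=0)
  nb #..##: next=.  (t=2,i=3, bit19=0)
  nb #..#.: next=#  (t=2,i=11, bit18=1)
  nb #...#: next=#  (t=0,i=13, bit17=1)
  nb #....: next=#  (t=0,i=0, bit16=1)
  nb .####: next=#  (t=1,i=0, bit15=1)
  nb .###.: next=.  (t=4,i=13, bit14=0)
  nb .##.#: next=.  (t=1,i=6, bit13=0)
  nb .##..: next=.  (t=0,i=16, bit12=0)
  nb .#.##: next=.  (t=1,i=11, bit11=0)
  nb .#.#.: next=#  (t=0,i=6, bit10=1)
  nb .#..#: next=.  (t=2,i=10, bit9=0)
  nb .#...: next=#  (t=0,i=12, bit8=1)
  nb ..###: next=#  (t=4,i=12, bit7=1)
  nb ..##.: next=#  (t=0,i=15, bit6=1)
  nb ..#.#: next=#  (t=0,i=5, bit5=1)
  nb ..#..: next=#  (t=2,i=9, bit4=1)
  nb ...##: next=.  (t=0,i=14, bit3=0)
  nb ...#.: next=.  (t=0,i=4, bit2=0)
  nb ....#: next=#  (t=0,i=3, bit1=1)
  nb .....: next=#  (t=0,i=1, bit0=1)
  bits 10001011010001111000010111110011 = 2336720371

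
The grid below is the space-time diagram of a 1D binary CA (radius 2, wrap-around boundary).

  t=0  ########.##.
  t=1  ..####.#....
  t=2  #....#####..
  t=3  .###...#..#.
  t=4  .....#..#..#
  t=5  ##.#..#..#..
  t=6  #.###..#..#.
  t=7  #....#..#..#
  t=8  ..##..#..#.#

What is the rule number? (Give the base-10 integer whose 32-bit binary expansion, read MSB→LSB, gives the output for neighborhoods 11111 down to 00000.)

  nb #####: next=#  (t=0,i=2, bit31=1)
  nb ####.: next=.  (t=0,i=6, bit30=0)
  nb ###.#: next=#  (t=0,i=7, bit29=1)
  nb ###..: next=.  (t=2,i=9, bit28=0)
  nb ##.##: next=.  (t=0,i=8, bit27=0)
  nb ##.#.: next=#  (t=1,i=6, bit26=1)
  nb ##..#: next=#  (t=2,i=10, bit25=1)
  nb ##...: next=.  (t=3,i=4, bit24=0)
  nb #.###: next=.  (t=0,i=0, bit23=0)
  nb #.##.: next=.  (t=0,i=9, bit22=0)
  nb #.#.#: next=#  (t=6,i=0, bit21=1)
  nb #.#..: next=#  (t=1,i=7, bit20=1)
  nb #..##: next=.  (t=3,i=0, bit19=0)
  nb #..#.: next=.  (t=2,i=11, bit18=0)
  nb #...#: next=#  (t=3,i=5, bit17=1)
  nb #....: next=#  (t=1,i=9, bit16=1)
  nb .####: next=.  (t=0,i=1, bit15=0)
  nb .###.: next=.  (t=3,i=2, bit14=0)
  nb .##.#: next=.  (t=0,i=10, bit13=0)
  nb .##..: next=.  (t=7,i=0, bit12=0)
  nb .#.##: next=.  (t=6,i=1, bit11=0)
  nb .#.#.: next=#  (t=6,i=11, bit10=1)
  nb .#..#: next=#  (t=3,i=8, bit9=1)
  nb .#...: next=#  (t=1,i=8, bit8=1)
  nb ..###: next=.  (t=1,i=2, bit7=0)
  nb ..##.: next=#  (t=5,i=0, bit6=1)
  nb ..#.#: next=.  (t=6,i=10, bit5=0)
  nb ..#..: next=.  (t=2,i=0, bit4=0)
  nb ...##: next=.  (t=1,i=1, bit3=0)
  nb ...#.: next=.  (t=3,i=6, bit2=0)
  nb ....#: next=#  (t=1,i=0, bit1=1)
  nb .....: next=.  (t=1,i=10, bit0=0)
  bits 10100110001100110000011101000010 = 2788362050

2788362050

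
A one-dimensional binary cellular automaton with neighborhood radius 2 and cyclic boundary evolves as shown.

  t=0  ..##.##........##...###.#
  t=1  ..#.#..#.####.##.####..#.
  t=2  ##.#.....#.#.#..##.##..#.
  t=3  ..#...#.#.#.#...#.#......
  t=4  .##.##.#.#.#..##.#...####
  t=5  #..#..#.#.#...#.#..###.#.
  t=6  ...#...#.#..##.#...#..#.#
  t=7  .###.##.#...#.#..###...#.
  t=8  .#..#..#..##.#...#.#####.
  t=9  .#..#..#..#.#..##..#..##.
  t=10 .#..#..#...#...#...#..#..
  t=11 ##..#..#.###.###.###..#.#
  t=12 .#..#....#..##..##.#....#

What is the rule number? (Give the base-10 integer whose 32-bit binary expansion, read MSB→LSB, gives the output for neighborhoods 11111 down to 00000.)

  nb #####: next=.  (t=8,i=21, bit31=0)
  nb ####.: next=#  (t=1,i=11, bit30=1)
  nb ###.#: next=.  (t=0,i=22, bit29=0)
  nb ###..: next=#  (t=1,i=20, bit28=1)
  nb ##.##: next=#  (t=0,i=4, bit27=1)
  nb ##.#.: next=#  (t=0,i=23, bit26=1)
  nb ##..#: next=.  (t=1,i=21, bit25=0)
  nb ##...: next=#  (t=0,i=7, bit24=1)
  nb #.###: next=#  (t=1,i=9, bit23=1)
  nb #.##.: next=.  (t=0,i=5, bit22=0)
  nb #.#.#: next=.  (t=2,i=11, bit21=0)
  nb #.#..: next=.  (t=0,i=24, bit20=0)
  nb #..##: next=.  (t=0,i=1, bit19=0)
  nb #..#.: next=.  (t=1,i=6, bit18=0)
  nb #...#: next=#  (t=0,i=18, bit17=1)
  nb #....: next=.  (t=0,i=8, bit16=0)
  nb .####: next=.  (t=1,i=10, bit15=0)
  nb .###.: next=.  (t=0,i=21, bit14=0)
  nb .##.#: next=.  (t=0,i=3, bit13=0)
  nb .##..: next=.  (t=0,i=6, bit12=0)
  nb .#.##: next=.  (t=1,i=8, bit11=0)
  nb .#.#.: next=#  (t=1,i=3, bit10=1)
  nb .#..#: next=.  (t=0,i=0, bit9=0)
  nb .#...: next=.  (t=1,i=24, bit8=0)
  nb ..###: next=#  (t=0,i=20, bit7=1)
  nb ..##.: next=#  (t=0,i=2, bit6=1)
  nb ..#.#: next=.  (t=1,i=2, bit5=0)
  nb ..#..: next=#  (t=1,i=23, bit4=1)
  nb ...##: next=#  (t=0,i=14, bit3=1)
  nb ...#.: next=#  (t=1,i=1, bit2=1)
  nb ....#: next=.  (t=0,i=13, bit1=0)
  nb .....: next=#  (t=0,i=9, bit0=1)
  bits 01011101100000100000010011011101 = 1568802013

1568802013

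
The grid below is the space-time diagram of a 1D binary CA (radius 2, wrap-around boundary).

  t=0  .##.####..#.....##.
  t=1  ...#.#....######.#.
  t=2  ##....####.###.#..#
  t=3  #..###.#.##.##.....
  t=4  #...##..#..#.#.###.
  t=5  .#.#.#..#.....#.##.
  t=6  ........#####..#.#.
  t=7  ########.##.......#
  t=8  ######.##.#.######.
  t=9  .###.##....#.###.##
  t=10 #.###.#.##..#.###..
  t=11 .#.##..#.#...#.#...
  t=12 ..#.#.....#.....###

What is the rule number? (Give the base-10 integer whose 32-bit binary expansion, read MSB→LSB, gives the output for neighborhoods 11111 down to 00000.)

2818693403

  nb #####: next=#  (t=1,i=12, bit31=1)
  nb ####.: next=.  (t=0,i=6, bit30=0)
  nb ###.#: next=#  (t=1,i=15, bit29=1)
  nb ###..: next=.  (t=0,i=7, bit28=0)
  nb ##.##: next=#  (t=0,i=3, bit27=1)
  nb ##.#.: next=.  (t=1,i=16, bit26=0)
  nb ##..#: next=.  (t=0,i=8, bit25=0)
  nb ##...: next=.  (t=2,i=2, bit24=0)
  nb #.###: next=.  (t=0,i=4, bit23=0)
  nb #.##.: next=.  (t=3,i=9, bit22=0)
  nb #.#.#: next=.  (t=3,i=7, bit21=0)
  nb #.#..: next=.  (t=1,i=5, bit20=0)
  nb #..##: next=.  (t=0,i=0, bit19=0)
  nb #..#.: next=.  (t=0,i=9, bit18=0)
  nb #...#: next=.  (t=4,i=2, bit17=0)
  nb #....: next=#  (t=0,i=12, bit16=1)
  nb .####: next=#  (t=0,i=5, bit15=1)
  nb .###.: next=#  (t=2,i=0, bit14=1)
  nb .##.#: next=.  (t=0,i=2, bit13=0)
  nb .##..: next=#  (t=0,i=17, bit12=1)
  nb .#.##: next=#  (t=3,i=8, bit11=1)
  nb .#.#.: next=.  (t=1,i=4, bit10=0)
  nb .#..#: next=.  (t=2,i=16, bit9=0)
  nb .#...: next=#  (t=0,i=11, bit8=1)
  nb ..###: next=.  (t=1,i=10, bit7=0)
  nb ..##.: next=.  (t=0,i=1, bit6=0)
  nb ..#.#: next=.  (t=1,i=3, bit5=0)
  nb ..#..: next=#  (t=0,i=10, bit4=1)
  nb ...##: next=#  (t=0,i=15, bit3=1)
  nb ...#.: next=.  (t=1,i=2, bit2=0)
  nb ....#: next=#  (t=0,i=14, bit1=1)
  nb .....: next=#  (t=0,i=13, bit0=1)
  bits 10101000000000011101100100011011 = 2818693403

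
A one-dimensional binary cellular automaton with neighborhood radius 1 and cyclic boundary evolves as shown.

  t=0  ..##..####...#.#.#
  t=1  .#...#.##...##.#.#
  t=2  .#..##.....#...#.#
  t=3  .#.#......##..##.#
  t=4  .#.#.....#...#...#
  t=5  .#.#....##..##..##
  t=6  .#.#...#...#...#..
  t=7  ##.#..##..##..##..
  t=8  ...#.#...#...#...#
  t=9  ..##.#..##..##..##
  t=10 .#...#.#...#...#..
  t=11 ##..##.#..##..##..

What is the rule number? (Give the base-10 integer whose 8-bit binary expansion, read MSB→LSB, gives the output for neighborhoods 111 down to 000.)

  [7] ### => #  t=0,i=7
  [6] ##. => .  t=0,i=3
  [5] #.# => .  t=0,i=14
  [4] #.. => .  t=0,i=0
  [3] .## => .  t=0,i=2
  [2] .#. => #  t=0,i=13
  [1] ..# => #  t=0,i=1
  [0] ... => .  t=0,i=11
  bits 10000110 = 134

134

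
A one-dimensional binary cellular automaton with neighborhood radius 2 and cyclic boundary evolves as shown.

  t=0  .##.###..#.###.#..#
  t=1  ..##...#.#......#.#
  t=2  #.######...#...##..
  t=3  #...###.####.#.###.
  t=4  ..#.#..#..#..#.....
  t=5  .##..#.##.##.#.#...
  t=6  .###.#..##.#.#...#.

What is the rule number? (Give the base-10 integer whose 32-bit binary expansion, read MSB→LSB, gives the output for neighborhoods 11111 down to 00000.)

  #####|#  b31=1 t=2,i=4
  ####.|#  b30=1 t=2,i=6
  ###.#|.  b29=0 t=0,i=13
  ###..|.  b28=0 t=0,i=6
  ##.##|#  b27=1 t=0,i=3
  ##.#.|.  b26=0 t=0,i=14
  ##..#|#  b25=1 t=0,i=7
  ##...|#  b24=1 t=1,i=4
  #.###|.  b23=0 t=0,i=4
  #.##.|.  b22=0 t=0,i=1
  #.#.#|#  b21=1 t=3,i=13
  #.#..|.  b20=0 t=0,i=15
  #..##|.  b19=0 t=1,i=1
  #..#.|.  b18=0 t=0,i=8
  #...#|#  b17=1 t=1,i=5
  #....|#  b16=1 t=1,i=11
  .####|.  b15=0 t=2,i=3
  .###.|.  b14=0 t=0,i=5
  .##.#|#  b13=1 t=0,i=2
  .##..|#  b12=1 t=1,i=3
  .#.##|.  b11=0 t=0,i=0
  .#.#.|.  b10=0 t=1,i=8
  .#..#|#  b9=1 t=0,i=16
  .#...|.  b8=0 t=1,i=10
  ..###|#  b7=1 t=3,i=4
  ..##.|#  b6=1 t=1,i=2
  ..#.#|#  b5=1 t=0,i=9
  ..#..|#  b4=1 t=2,i=11
  ...##|.  b3=0 t=2,i=14
  ...#.|#  b2=1 t=1,i=6
  ....#|.  b1=0 t=1,i=14
  .....|.  b0=0 t=1,i=12
  bits 11001011001000110011001011110100 = 3408081652

3408081652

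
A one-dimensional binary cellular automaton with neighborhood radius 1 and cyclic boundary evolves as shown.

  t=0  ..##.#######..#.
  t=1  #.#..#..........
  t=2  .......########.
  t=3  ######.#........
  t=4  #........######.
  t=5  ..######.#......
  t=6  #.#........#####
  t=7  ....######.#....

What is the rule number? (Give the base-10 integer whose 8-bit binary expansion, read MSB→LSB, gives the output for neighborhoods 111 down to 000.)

  ###|.  b7=0 t=0,i=6
  ##.|.  b6=0 t=0,i=3
  #.#|.  b5=0 t=0,i=4
  #..|.  b4=0 t=0,i=12
  .##|#  b3=1 t=0,i=2
  .#.|.  b2=0 t=0,i=14
  ..#|.  b1=0 t=0,i=1
  ...|#  b0=1 t=0,i=0
  bits 00001001 = 9

9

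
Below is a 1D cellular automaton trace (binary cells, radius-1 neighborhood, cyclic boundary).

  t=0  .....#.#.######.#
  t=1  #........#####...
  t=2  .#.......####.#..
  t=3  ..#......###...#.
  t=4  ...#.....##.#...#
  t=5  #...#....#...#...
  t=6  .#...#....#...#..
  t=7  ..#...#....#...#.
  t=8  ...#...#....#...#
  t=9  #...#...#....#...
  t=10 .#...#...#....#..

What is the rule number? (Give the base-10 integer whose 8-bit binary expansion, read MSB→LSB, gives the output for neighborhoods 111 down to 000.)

  [7] ### => #  t=0,i=10
  [6] ##. => .  t=0,i=14
  [5] #.# => .  t=0,i=6
  [4] #.. => #  t=0,i=0
  [3] .## => #  t=0,i=9
  [2] .#. => .  t=0,i=5
  [1] ..# => .  t=0,i=4
  [0] ... => .  t=0,i=1
  bits 10011000 = 152

152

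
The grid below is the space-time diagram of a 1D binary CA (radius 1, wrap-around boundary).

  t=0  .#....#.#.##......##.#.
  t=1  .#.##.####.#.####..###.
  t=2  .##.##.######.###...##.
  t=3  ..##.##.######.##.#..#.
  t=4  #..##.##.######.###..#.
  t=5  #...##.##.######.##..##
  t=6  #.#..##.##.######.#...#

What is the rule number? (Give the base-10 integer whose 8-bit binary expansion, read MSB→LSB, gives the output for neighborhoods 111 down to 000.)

229

  nb ###: next=#  (t=1,i=7, bit7=1)
  nb ##.: next=#  (t=0,i=11, bit6=1)
  nb #.#: next=#  (t=0,i=7, bit5=1)
  nb #..: next=.  (t=0,i=2, bit4=0)
  nb .##: next=.  (t=0,i=10, bit3=0)
  nb .#.: next=#  (t=0,i=1, bit2=1)
  nb ..#: next=.  (t=0,i=0, bit1=0)
  nb ...: next=#  (t=0,i=3, bit0=1)
  bits 11100101 = 229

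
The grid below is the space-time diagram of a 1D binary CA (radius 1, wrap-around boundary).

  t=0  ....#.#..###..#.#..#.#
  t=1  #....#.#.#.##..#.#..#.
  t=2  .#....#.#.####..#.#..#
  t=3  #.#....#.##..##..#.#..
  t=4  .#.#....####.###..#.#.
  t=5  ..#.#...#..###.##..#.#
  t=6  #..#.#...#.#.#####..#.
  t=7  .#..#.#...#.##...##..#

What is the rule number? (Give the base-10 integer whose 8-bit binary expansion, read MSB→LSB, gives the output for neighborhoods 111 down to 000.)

120

  nb ###: next=.  (t=0,i=10, bit7=0)
  nb ##.: next=#  (t=0,i=11, bit6=1)
  nb #.#: next=#  (t=0,i=5, bit5=1)
  nb #..: next=#  (t=0,i=0, bit4=1)
  nb .##: next=#  (t=0,i=9, bit3=1)
  nb .#.: next=.  (t=0,i=4, bit2=0)
  nb ..#: next=.  (t=0,i=3, bit1=0)
  nb ...: next=.  (t=0,i=1, bit0=0)
  bits 01111000 = 120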